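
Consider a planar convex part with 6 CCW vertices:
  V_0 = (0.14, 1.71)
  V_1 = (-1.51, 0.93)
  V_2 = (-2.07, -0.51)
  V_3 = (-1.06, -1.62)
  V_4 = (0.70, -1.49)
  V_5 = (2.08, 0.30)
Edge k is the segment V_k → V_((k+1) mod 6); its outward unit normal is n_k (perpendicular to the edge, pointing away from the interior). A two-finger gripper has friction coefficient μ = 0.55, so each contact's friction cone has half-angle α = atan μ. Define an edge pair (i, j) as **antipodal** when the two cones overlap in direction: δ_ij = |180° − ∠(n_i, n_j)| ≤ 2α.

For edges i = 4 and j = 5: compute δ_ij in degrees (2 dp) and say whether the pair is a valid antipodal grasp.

α = atan 0.55 = 28.81°;  2α = 57.62°
edge 4: e_4 = (+1.38, +1.79);  n_4 = (+0.7920, -0.6106)
edge 5: e_5 = (-1.94, +1.41);  n_5 = (+0.5879, +0.8089)
∠(n_4, n_5) = 91.62°
δ = |180° − 91.62°| = 88.38°
88.38° > 2α = 57.62°  →  invalid

δ = 88.38°, invalid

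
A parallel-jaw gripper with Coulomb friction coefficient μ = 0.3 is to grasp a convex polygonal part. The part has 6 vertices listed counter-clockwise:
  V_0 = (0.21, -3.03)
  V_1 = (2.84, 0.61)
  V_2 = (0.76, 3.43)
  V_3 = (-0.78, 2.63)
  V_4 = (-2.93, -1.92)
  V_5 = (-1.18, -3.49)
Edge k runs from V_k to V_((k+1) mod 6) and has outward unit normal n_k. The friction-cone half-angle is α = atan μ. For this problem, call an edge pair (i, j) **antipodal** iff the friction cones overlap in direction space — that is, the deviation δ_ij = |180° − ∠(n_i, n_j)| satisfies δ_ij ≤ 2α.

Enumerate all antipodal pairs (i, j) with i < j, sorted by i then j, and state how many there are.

α = atan 0.3 = 16.70°;  2α = 33.40°
n_0 = (+0.8106, -0.5857)
n_1 = (+0.8048, +0.5936)
n_2 = (-0.4610, +0.8874)
n_3 = (-0.9041, +0.4272)
n_4 = (-0.6678, -0.7444)
n_5 = (+0.3142, -0.9494)
  (0,1): δ = 107.74°  ·
  (0,2): δ = 26.70°  ✓
  (0,3): δ = 10.56°  ✓
  (0,4): δ = 83.95°  ·
  (0,5): δ = 144.16°  ·
  (1,2): δ = 98.96°  ·
  (1,3): δ = 61.70°  ·
  (1,4): δ = 11.69°  ✓
  (1,5): δ = 71.90°  ·
  (2,3): δ = 142.74°  ·
  (2,4): δ = 69.35°  ·
  (2,5): δ = 9.14°  ✓
  (3,4): δ = 106.60°  ·
  (3,5): δ = 46.40°  ·
  (4,5): δ = 119.79°  ·
antipodal pairs: 4

count = 4; pairs: (0,2), (0,3), (1,4), (2,5)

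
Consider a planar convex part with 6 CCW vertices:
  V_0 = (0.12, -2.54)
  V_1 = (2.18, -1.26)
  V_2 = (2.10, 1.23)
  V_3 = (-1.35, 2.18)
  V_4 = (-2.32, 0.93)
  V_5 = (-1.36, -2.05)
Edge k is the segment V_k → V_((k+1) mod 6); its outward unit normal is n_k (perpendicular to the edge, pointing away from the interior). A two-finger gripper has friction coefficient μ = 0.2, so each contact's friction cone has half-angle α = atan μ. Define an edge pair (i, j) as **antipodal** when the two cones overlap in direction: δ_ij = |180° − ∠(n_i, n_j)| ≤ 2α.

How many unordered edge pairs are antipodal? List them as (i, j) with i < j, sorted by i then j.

α = atan 0.2 = 11.31°;  2α = 22.62°
n_0 = (+0.5278, -0.8494)
n_1 = (+0.9995, +0.0321)
n_2 = (+0.2655, +0.9641)
n_3 = (-0.7900, +0.6131)
n_4 = (-0.9518, -0.3066)
n_5 = (-0.3143, -0.9493)
  (0,1): δ = 120.01°  ·
  (0,2): δ = 47.25°  ·
  (0,3): δ = 20.33°  ✓
  (0,4): δ = 76.00°  ·
  (0,5): δ = 129.83°  ·
  (1,2): δ = 107.24°  ·
  (1,3): δ = 39.65°  ·
  (1,4): δ = 16.02°  ✓
  (1,5): δ = 69.84°  ·
  (2,3): δ = 112.42°  ·
  (2,4): δ = 56.75°  ·
  (2,5): δ = 2.92°  ✓
  (3,4): δ = 124.33°  ·
  (3,5): δ = 70.51°  ·
  (4,5): δ = 126.17°  ·
antipodal pairs: 3

count = 3; pairs: (0,3), (1,4), (2,5)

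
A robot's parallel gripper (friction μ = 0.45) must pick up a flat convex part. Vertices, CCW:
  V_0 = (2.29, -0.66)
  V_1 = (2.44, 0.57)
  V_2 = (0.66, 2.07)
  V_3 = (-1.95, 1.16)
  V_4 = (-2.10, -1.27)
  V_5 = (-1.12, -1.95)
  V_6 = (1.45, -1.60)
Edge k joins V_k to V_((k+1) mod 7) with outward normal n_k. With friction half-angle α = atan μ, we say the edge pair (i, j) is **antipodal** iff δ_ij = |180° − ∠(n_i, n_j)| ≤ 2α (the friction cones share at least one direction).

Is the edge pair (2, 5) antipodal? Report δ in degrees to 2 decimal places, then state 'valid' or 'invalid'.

α = atan 0.45 = 24.23°;  2α = 48.46°
edge 2: e_2 = (-2.61, -0.91);  n_2 = (-0.3292, +0.9443)
edge 5: e_5 = (+2.57, +0.35);  n_5 = (+0.1349, -0.9909)
∠(n_2, n_5) = 168.53°
δ = |180° − 168.53°| = 11.47°
11.47° ≤ 2α = 48.46°  →  valid

δ = 11.47°, valid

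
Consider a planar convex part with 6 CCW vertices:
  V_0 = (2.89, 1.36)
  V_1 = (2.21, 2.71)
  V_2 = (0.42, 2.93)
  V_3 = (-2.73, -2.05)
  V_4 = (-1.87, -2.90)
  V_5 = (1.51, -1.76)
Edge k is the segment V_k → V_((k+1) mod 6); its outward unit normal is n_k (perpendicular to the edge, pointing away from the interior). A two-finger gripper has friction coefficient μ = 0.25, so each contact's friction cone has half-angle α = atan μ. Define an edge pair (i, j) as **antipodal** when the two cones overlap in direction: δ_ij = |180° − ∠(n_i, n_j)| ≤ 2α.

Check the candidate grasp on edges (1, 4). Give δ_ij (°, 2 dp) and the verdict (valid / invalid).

δ = 25.64°, valid

α = atan 0.25 = 14.04°;  2α = 28.07°
edge 1: e_1 = (-1.79, +0.22);  n_1 = (+0.1220, +0.9925)
edge 4: e_4 = (+3.38, +1.14);  n_4 = (+0.3196, -0.9476)
∠(n_1, n_4) = 154.36°
δ = |180° − 154.36°| = 25.64°
25.64° ≤ 2α = 28.07°  →  valid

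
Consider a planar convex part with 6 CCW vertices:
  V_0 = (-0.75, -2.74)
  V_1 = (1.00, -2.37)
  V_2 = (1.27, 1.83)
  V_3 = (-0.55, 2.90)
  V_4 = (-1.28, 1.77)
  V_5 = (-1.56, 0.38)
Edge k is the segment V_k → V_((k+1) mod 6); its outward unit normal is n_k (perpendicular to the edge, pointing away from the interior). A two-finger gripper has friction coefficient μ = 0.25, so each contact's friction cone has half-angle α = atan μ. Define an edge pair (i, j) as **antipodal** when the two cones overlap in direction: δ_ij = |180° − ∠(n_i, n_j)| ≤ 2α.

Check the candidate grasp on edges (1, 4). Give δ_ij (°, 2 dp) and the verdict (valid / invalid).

α = atan 0.25 = 14.04°;  2α = 28.07°
edge 1: e_1 = (+0.27, +4.20);  n_1 = (+0.9979, -0.0642)
edge 4: e_4 = (-0.28, -1.39);  n_4 = (-0.9803, +0.1975)
∠(n_1, n_4) = 172.29°
δ = |180° − 172.29°| = 7.71°
7.71° ≤ 2α = 28.07°  →  valid

δ = 7.71°, valid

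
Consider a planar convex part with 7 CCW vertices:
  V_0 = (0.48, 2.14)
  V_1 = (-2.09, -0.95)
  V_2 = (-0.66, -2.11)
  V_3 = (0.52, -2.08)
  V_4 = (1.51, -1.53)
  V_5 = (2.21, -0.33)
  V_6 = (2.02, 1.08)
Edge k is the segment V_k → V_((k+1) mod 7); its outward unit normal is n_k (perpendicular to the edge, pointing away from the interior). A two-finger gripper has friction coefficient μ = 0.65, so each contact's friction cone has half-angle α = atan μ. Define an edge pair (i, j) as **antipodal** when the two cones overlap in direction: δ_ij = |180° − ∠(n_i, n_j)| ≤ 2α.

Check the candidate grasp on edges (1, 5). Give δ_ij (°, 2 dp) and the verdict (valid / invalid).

δ = 43.28°, valid

α = atan 0.65 = 33.02°;  2α = 66.05°
edge 1: e_1 = (+1.43, -1.16);  n_1 = (-0.6300, -0.7766)
edge 5: e_5 = (-0.19, +1.41);  n_5 = (+0.9910, +0.1335)
∠(n_1, n_5) = 136.72°
δ = |180° − 136.72°| = 43.28°
43.28° ≤ 2α = 66.05°  →  valid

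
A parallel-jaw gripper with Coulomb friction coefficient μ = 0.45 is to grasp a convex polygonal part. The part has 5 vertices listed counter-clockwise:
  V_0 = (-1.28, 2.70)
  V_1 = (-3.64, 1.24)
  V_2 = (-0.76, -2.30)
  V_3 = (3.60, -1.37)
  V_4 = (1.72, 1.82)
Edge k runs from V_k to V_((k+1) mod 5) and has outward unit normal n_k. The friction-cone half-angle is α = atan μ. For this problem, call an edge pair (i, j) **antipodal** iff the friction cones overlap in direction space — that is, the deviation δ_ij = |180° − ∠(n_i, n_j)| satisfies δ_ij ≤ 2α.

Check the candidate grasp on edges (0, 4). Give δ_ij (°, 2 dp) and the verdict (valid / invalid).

α = atan 0.45 = 24.23°;  2α = 48.46°
edge 0: e_0 = (-2.36, -1.46);  n_0 = (-0.5261, +0.8504)
edge 4: e_4 = (-3.00, +0.88);  n_4 = (+0.2815, +0.9596)
∠(n_0, n_4) = 48.09°
δ = |180° − 48.09°| = 131.91°
131.91° > 2α = 48.46°  →  invalid

δ = 131.91°, invalid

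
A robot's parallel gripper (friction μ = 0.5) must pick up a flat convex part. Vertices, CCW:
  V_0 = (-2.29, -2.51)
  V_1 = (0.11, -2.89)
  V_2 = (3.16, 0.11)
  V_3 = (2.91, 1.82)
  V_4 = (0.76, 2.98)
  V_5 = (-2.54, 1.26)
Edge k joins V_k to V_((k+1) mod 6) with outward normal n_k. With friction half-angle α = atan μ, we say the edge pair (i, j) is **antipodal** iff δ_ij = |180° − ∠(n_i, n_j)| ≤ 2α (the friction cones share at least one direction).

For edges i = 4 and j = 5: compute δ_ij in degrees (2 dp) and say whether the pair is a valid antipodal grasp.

δ = 113.74°, invalid

α = atan 0.5 = 26.57°;  2α = 53.13°
edge 4: e_4 = (-3.30, -1.72);  n_4 = (-0.4622, +0.8868)
edge 5: e_5 = (+0.25, -3.77);  n_5 = (-0.9978, -0.0662)
∠(n_4, n_5) = 66.26°
δ = |180° − 66.26°| = 113.74°
113.74° > 2α = 53.13°  →  invalid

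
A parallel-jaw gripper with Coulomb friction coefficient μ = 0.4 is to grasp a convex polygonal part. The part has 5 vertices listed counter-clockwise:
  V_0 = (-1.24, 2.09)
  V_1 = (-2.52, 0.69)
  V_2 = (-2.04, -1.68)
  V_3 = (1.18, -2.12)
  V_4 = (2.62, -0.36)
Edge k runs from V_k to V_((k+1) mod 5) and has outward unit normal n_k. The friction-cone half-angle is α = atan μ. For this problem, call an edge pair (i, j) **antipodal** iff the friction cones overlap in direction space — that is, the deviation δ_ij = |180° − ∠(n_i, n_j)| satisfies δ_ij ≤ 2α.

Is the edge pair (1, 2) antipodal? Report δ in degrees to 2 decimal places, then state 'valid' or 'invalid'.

α = atan 0.4 = 21.80°;  2α = 43.60°
edge 1: e_1 = (+0.48, -2.37);  n_1 = (-0.9801, -0.1985)
edge 2: e_2 = (+3.22, -0.44);  n_2 = (-0.1354, -0.9908)
∠(n_1, n_2) = 70.77°
δ = |180° − 70.77°| = 109.23°
109.23° > 2α = 43.60°  →  invalid

δ = 109.23°, invalid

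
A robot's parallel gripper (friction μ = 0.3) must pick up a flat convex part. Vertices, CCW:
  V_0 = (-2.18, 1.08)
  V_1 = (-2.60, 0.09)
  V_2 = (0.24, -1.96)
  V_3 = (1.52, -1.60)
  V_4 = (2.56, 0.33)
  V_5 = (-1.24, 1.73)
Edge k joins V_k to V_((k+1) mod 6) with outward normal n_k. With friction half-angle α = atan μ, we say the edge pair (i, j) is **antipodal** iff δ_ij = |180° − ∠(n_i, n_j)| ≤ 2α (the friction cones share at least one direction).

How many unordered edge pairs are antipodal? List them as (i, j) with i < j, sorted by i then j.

α = atan 0.3 = 16.70°;  2α = 33.40°
n_0 = (-0.9206, +0.3905)
n_1 = (-0.5853, -0.8108)
n_2 = (+0.2707, -0.9627)
n_3 = (+0.8803, -0.4744)
n_4 = (+0.3457, +0.9383)
n_5 = (-0.5688, +0.8225)
  (0,1): δ = 102.83°  ·
  (0,2): δ = 51.30°  ·
  (0,3): δ = 5.33°  ✓
  (0,4): δ = 92.76°  ·
  (0,5): δ = 147.65°  ·
  (1,2): δ = 128.47°  ·
  (1,3): δ = 82.50°  ·
  (1,4): δ = 15.60°  ✓
  (1,5): δ = 70.49°  ·
  (2,3): δ = 134.03°  ·
  (2,4): δ = 35.93°  ·
  (2,5): δ = 18.95°  ✓
  (3,4): δ = 81.91°  ·
  (3,5): δ = 27.02°  ✓
  (4,5): δ = 125.11°  ·
antipodal pairs: 4

count = 4; pairs: (0,3), (1,4), (2,5), (3,5)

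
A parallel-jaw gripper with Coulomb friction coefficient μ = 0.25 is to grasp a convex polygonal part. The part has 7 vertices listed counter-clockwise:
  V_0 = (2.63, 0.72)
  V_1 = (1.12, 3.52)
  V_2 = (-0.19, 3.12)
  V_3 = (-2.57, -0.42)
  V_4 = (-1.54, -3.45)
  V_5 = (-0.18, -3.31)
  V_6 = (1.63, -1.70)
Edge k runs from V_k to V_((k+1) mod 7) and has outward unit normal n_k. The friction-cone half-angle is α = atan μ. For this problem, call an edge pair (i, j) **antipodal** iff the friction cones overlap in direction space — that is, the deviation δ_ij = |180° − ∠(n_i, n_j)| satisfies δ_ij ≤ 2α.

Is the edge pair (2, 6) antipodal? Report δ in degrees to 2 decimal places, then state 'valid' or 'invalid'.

α = atan 0.25 = 14.04°;  2α = 28.07°
edge 2: e_2 = (-2.38, -3.54);  n_2 = (-0.8299, +0.5579)
edge 6: e_6 = (+1.00, +2.42);  n_6 = (+0.9242, -0.3819)
∠(n_2, n_6) = 168.54°
δ = |180° − 168.54°| = 11.46°
11.46° ≤ 2α = 28.07°  →  valid

δ = 11.46°, valid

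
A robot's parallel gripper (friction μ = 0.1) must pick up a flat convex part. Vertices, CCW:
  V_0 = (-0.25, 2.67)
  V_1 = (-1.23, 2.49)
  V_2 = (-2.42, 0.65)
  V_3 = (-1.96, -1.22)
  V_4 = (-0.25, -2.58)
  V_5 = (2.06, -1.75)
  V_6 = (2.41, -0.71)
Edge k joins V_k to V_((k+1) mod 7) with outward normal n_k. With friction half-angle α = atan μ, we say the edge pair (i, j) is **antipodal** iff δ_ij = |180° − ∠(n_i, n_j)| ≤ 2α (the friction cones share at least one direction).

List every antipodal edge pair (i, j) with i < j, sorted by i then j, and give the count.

α = atan 0.1 = 5.71°;  2α = 11.42°
n_0 = (-0.1807, +0.9835)
n_1 = (-0.8397, +0.5431)
n_2 = (-0.9711, -0.2389)
n_3 = (-0.6225, -0.7827)
n_4 = (+0.3381, -0.9411)
n_5 = (+0.9478, -0.3190)
n_6 = (+0.7858, +0.6184)
  (0,1): δ = 133.30°  ·
  (0,2): δ = 86.59°  ·
  (0,3): δ = 48.90°  ·
  (0,4): δ = 9.36°  ✓
  (0,5): δ = 60.99°  ·
  (0,6): δ = 117.79°  ·
  (1,2): δ = 133.29°  ·
  (1,3): δ = 95.60°  ·
  (1,4): δ = 37.34°  ·
  (1,5): δ = 14.29°  ·
  (1,6): δ = 71.09°  ·
  (2,3): δ = 142.32°  ·
  (2,4): δ = 84.06°  ·
  (2,5): δ = 32.42°  ·
  (2,6): δ = 24.38°  ·
  (3,4): δ = 121.74°  ·
  (3,5): δ = 70.10°  ·
  (3,6): δ = 13.30°  ·
  (4,5): δ = 128.36°  ·
  (4,6): δ = 71.56°  ·
  (5,6): δ = 123.20°  ·
antipodal pairs: 1

count = 1; pairs: (0,4)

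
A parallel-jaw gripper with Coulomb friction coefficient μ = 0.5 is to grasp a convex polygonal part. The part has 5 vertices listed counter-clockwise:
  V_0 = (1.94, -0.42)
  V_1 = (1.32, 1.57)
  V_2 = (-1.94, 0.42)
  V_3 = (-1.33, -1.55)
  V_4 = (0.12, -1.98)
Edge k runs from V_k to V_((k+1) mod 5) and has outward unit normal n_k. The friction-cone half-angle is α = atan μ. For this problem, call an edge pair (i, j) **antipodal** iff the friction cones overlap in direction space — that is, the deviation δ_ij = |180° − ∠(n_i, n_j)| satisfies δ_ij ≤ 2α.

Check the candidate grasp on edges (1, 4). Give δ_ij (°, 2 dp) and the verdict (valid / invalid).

α = atan 0.5 = 26.57°;  2α = 53.13°
edge 1: e_1 = (-3.26, -1.15);  n_1 = (-0.3327, +0.9430)
edge 4: e_4 = (+1.82, +1.56);  n_4 = (+0.6508, -0.7593)
∠(n_1, n_4) = 158.83°
δ = |180° − 158.83°| = 21.17°
21.17° ≤ 2α = 53.13°  →  valid

δ = 21.17°, valid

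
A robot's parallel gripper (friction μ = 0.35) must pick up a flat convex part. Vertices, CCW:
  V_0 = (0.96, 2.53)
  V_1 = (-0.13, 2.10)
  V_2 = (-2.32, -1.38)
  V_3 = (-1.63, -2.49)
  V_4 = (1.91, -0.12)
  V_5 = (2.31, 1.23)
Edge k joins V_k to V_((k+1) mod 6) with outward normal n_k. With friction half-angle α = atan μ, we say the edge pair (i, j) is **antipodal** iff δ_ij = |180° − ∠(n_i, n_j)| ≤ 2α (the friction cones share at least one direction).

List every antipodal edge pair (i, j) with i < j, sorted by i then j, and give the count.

count = 4; pairs: (0,3), (1,3), (1,4), (2,5)

α = atan 0.35 = 19.29°;  2α = 38.58°
n_0 = (-0.3670, +0.9302)
n_1 = (-0.8464, +0.5326)
n_2 = (-0.8493, -0.5279)
n_3 = (+0.5563, -0.8310)
n_4 = (+0.9588, -0.2841)
n_5 = (+0.6936, +0.7203)
  (0,1): δ = 143.71°  ·
  (0,2): δ = 79.66°  ·
  (0,3): δ = 12.27°  ✓
  (0,4): δ = 51.97°  ·
  (0,5): δ = 114.55°  ·
  (1,2): δ = 115.95°  ·
  (1,3): δ = 24.02°  ✓
  (1,4): δ = 15.68°  ✓
  (1,5): δ = 78.26°  ·
  (2,3): δ = 88.06°  ·
  (2,4): δ = 48.37°  ·
  (2,5): δ = 14.21°  ✓
  (3,4): δ = 140.31°  ·
  (3,5): δ = 77.72°  ·
  (4,5): δ = 117.41°  ·
antipodal pairs: 4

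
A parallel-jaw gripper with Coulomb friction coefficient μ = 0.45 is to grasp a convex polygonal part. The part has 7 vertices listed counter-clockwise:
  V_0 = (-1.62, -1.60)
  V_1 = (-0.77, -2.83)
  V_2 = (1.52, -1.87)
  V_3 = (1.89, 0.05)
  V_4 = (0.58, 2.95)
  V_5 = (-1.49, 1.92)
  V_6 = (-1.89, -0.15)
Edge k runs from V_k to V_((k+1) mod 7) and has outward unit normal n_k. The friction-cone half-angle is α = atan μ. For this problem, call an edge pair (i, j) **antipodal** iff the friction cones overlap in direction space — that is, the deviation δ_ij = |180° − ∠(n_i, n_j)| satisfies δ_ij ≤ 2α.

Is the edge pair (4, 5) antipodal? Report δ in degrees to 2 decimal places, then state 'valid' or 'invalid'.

α = atan 0.45 = 24.23°;  2α = 48.46°
edge 4: e_4 = (-2.07, -1.03);  n_4 = (-0.4455, +0.8953)
edge 5: e_5 = (-0.40, -2.07);  n_5 = (-0.9818, +0.1897)
∠(n_4, n_5) = 52.61°
δ = |180° − 52.61°| = 127.39°
127.39° > 2α = 48.46°  →  invalid

δ = 127.39°, invalid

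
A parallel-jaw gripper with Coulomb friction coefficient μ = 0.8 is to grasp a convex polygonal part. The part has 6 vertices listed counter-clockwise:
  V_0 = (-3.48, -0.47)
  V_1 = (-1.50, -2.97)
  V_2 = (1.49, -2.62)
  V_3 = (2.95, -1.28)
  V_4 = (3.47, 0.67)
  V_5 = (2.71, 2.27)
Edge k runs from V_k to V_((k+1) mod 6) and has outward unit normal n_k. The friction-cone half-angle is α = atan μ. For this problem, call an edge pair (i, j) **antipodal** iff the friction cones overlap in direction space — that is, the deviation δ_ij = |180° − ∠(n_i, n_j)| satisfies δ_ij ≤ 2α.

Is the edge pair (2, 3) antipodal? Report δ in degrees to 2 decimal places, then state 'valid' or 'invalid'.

δ = 147.48°, invalid

α = atan 0.8 = 38.66°;  2α = 77.32°
edge 2: e_2 = (+1.46, +1.34);  n_2 = (+0.6762, -0.7367)
edge 3: e_3 = (+0.52, +1.95);  n_3 = (+0.9662, -0.2577)
∠(n_2, n_3) = 32.52°
δ = |180° − 32.52°| = 147.48°
147.48° > 2α = 77.32°  →  invalid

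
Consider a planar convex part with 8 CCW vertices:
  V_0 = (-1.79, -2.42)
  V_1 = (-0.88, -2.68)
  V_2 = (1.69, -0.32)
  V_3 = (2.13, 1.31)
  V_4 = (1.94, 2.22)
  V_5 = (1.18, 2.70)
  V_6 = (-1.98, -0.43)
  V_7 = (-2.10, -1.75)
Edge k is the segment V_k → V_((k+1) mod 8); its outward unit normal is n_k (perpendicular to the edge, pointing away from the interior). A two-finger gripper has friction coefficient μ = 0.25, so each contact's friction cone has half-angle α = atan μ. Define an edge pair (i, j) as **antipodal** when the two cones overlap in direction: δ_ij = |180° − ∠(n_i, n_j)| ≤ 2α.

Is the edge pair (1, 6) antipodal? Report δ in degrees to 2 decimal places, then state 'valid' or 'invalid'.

α = atan 0.25 = 14.04°;  2α = 28.07°
edge 1: e_1 = (+2.57, +2.36);  n_1 = (+0.6764, -0.7366)
edge 6: e_6 = (-0.12, -1.32);  n_6 = (-0.9959, +0.0905)
∠(n_1, n_6) = 137.76°
δ = |180° − 137.76°| = 42.24°
42.24° > 2α = 28.07°  →  invalid

δ = 42.24°, invalid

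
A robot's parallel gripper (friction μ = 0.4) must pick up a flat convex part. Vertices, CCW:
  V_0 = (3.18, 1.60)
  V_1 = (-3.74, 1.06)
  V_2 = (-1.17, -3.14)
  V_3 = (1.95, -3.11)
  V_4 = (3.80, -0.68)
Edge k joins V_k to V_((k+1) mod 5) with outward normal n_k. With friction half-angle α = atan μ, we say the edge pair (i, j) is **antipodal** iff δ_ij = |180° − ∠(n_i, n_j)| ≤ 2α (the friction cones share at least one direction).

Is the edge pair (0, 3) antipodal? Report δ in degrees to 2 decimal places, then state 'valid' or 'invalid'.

δ = 48.26°, invalid

α = atan 0.4 = 21.80°;  2α = 43.60°
edge 0: e_0 = (-6.92, -0.54);  n_0 = (-0.0778, +0.9970)
edge 3: e_3 = (+1.85, +2.43);  n_3 = (+0.7957, -0.6057)
∠(n_0, n_3) = 131.74°
δ = |180° − 131.74°| = 48.26°
48.26° > 2α = 43.60°  →  invalid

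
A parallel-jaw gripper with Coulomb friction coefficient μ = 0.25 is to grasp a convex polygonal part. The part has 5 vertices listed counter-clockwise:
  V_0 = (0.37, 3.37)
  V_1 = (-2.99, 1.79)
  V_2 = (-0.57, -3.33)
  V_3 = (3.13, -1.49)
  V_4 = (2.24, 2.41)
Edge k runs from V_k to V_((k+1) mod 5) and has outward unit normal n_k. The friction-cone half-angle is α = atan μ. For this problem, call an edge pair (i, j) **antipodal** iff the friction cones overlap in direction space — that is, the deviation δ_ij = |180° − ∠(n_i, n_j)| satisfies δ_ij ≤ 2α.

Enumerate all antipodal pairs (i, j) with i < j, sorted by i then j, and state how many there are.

α = atan 0.25 = 14.04°;  2α = 28.07°
n_0 = (-0.4255, +0.9049)
n_1 = (-0.9041, -0.4273)
n_2 = (+0.4453, -0.8954)
n_3 = (+0.9749, +0.2225)
n_4 = (+0.4567, +0.8896)
  (0,1): δ = 89.89°  ·
  (0,2): δ = 1.26°  ✓
  (0,3): δ = 77.67°  ·
  (0,4): δ = 127.64°  ·
  (1,2): δ = 88.86°  ·
  (1,3): δ = 12.44°  ✓
  (1,4): δ = 37.53°  ·
  (2,3): δ = 103.59°  ·
  (2,4): δ = 53.62°  ·
  (3,4): δ = 130.03°  ·
antipodal pairs: 2

count = 2; pairs: (0,2), (1,3)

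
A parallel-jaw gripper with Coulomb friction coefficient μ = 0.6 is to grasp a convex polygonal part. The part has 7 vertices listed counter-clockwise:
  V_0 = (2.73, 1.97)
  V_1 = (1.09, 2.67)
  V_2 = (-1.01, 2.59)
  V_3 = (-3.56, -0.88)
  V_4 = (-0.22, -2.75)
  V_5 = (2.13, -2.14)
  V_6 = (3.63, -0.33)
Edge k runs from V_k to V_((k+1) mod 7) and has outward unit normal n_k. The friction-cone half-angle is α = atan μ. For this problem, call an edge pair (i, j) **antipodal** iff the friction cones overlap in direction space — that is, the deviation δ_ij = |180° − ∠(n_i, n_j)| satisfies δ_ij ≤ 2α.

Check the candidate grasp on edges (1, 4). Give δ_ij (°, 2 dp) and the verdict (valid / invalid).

α = atan 0.6 = 30.96°;  2α = 61.93°
edge 1: e_1 = (-2.10, -0.08);  n_1 = (-0.0381, +0.9993)
edge 4: e_4 = (+2.35, +0.61);  n_4 = (+0.2512, -0.9679)
∠(n_1, n_4) = 167.63°
δ = |180° − 167.63°| = 12.37°
12.37° ≤ 2α = 61.93°  →  valid

δ = 12.37°, valid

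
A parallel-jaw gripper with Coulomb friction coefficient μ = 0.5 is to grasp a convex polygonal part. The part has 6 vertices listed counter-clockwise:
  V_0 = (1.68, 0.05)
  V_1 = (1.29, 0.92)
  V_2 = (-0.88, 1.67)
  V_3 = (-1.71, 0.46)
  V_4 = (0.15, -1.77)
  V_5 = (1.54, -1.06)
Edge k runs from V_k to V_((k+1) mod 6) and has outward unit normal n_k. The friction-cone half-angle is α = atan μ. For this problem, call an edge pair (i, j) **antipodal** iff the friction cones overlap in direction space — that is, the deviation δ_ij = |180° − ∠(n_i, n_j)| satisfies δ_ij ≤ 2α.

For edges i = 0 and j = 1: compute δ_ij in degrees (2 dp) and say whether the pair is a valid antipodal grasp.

α = atan 0.5 = 26.57°;  2α = 53.13°
edge 0: e_0 = (-0.39, +0.87);  n_0 = (+0.9125, +0.4091)
edge 1: e_1 = (-2.17, +0.75);  n_1 = (+0.3267, +0.9451)
∠(n_0, n_1) = 46.79°
δ = |180° − 46.79°| = 133.21°
133.21° > 2α = 53.13°  →  invalid

δ = 133.21°, invalid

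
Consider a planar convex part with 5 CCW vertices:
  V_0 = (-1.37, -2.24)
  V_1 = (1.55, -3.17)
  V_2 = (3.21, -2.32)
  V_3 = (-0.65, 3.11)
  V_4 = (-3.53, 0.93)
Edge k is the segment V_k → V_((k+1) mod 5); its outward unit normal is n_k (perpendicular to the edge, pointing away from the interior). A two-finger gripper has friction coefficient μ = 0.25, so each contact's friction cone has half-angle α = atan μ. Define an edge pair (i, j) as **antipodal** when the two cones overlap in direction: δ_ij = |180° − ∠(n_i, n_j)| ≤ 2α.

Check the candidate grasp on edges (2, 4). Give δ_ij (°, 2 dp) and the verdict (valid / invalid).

δ = 1.14°, valid

α = atan 0.25 = 14.04°;  2α = 28.07°
edge 2: e_2 = (-3.86, +5.43);  n_2 = (+0.8150, +0.5794)
edge 4: e_4 = (+2.16, -3.17);  n_4 = (-0.8264, -0.5631)
∠(n_2, n_4) = 178.86°
δ = |180° − 178.86°| = 1.14°
1.14° ≤ 2α = 28.07°  →  valid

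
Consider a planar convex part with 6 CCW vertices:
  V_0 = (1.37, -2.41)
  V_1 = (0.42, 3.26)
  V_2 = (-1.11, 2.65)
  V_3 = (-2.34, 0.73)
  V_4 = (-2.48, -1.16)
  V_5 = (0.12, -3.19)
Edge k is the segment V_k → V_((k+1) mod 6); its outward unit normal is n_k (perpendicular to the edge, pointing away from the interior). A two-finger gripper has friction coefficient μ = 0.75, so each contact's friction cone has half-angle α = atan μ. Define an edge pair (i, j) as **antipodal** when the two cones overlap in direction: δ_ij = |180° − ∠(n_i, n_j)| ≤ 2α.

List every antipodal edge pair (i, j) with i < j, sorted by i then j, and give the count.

count = 7; pairs: (0,2), (0,3), (0,4), (1,4), (1,5), (2,5), (3,5)

α = atan 0.75 = 36.87°;  2α = 73.74°
n_0 = (+0.9863, +0.1652)
n_1 = (-0.3703, +0.9289)
n_2 = (-0.8420, +0.5394)
n_3 = (-0.9973, +0.0739)
n_4 = (-0.6154, -0.7882)
n_5 = (+0.5294, -0.8484)
  (0,1): δ = 77.77°  ·
  (0,2): δ = 42.16°  ✓
  (0,3): δ = 13.75°  ✓
  (0,4): δ = 42.51°  ✓
  (0,5): δ = 112.45°  ·
  (1,2): δ = 144.38°  ·
  (1,3): δ = 115.97°  ·
  (1,4): δ = 59.72°  ✓
  (1,5): δ = 10.23°  ✓
  (2,3): δ = 151.59°  ·
  (2,4): δ = 95.34°  ·
  (2,5): δ = 25.39°  ✓
  (3,4): δ = 123.75°  ·
  (3,5): δ = 53.80°  ✓
  (4,5): δ = 110.05°  ·
antipodal pairs: 7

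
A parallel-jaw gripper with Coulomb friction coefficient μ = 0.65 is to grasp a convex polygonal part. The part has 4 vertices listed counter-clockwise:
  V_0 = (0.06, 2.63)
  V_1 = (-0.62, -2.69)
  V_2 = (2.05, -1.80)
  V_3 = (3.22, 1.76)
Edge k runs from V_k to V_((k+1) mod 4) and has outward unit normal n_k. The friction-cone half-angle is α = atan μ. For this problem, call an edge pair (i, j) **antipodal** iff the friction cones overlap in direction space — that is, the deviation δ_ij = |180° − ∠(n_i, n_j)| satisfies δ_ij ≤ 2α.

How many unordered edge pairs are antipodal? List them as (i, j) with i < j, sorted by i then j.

count = 3; pairs: (0,1), (0,2), (1,3)

α = atan 0.65 = 33.02°;  2α = 66.05°
n_0 = (-0.9919, +0.1268)
n_1 = (+0.3162, -0.9487)
n_2 = (+0.9500, -0.3122)
n_3 = (+0.2654, +0.9641)
  (0,1): δ = 64.28°  ✓
  (0,2): δ = 10.91°  ✓
  (0,3): δ = 81.89°  ·
  (1,2): δ = 126.63°  ·
  (1,3): δ = 33.83°  ✓
  (2,3): δ = 87.20°  ·
antipodal pairs: 3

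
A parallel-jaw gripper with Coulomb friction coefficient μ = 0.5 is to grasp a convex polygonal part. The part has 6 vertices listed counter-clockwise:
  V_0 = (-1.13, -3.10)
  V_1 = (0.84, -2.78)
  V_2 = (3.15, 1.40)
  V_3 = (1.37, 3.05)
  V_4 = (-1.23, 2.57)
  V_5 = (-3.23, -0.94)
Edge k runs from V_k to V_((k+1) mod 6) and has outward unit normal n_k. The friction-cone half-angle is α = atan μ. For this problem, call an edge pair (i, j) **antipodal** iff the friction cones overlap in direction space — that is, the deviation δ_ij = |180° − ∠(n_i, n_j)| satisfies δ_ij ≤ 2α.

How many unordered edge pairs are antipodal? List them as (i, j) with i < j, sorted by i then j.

α = atan 0.5 = 26.57°;  2α = 53.13°
n_0 = (+0.1603, -0.9871)
n_1 = (+0.8752, -0.4837)
n_2 = (+0.6798, +0.7334)
n_3 = (-0.1815, +0.9834)
n_4 = (-0.8689, +0.4951)
n_5 = (-0.7170, -0.6971)
  (0,1): δ = 128.15°  ·
  (0,2): δ = 52.06°  ✓
  (0,3): δ = 1.23°  ✓
  (0,4): δ = 51.10°  ✓
  (0,5): δ = 124.97°  ·
  (1,2): δ = 103.90°  ·
  (1,3): δ = 50.61°  ✓
  (1,4): δ = 0.75°  ✓
  (1,5): δ = 73.12°  ·
  (2,3): δ = 126.71°  ·
  (2,4): δ = 76.85°  ·
  (2,5): δ = 2.98°  ✓
  (3,4): δ = 130.13°  ·
  (3,5): δ = 56.27°  ·
  (4,5): δ = 106.13°  ·
antipodal pairs: 6

count = 6; pairs: (0,2), (0,3), (0,4), (1,3), (1,4), (2,5)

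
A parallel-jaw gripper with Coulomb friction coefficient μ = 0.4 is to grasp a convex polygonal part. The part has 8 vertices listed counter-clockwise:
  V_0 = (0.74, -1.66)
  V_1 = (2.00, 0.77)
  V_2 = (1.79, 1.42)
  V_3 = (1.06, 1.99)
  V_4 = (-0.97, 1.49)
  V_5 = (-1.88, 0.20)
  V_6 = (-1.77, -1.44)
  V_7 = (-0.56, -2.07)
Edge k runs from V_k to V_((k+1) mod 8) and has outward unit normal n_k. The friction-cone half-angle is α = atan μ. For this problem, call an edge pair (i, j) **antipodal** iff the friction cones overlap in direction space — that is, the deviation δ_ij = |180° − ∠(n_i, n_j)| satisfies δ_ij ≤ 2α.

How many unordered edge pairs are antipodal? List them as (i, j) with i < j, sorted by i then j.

α = atan 0.4 = 21.80°;  2α = 43.60°
n_0 = (+0.8878, -0.4603)
n_1 = (+0.9516, +0.3074)
n_2 = (+0.6154, +0.7882)
n_3 = (-0.2392, +0.9710)
n_4 = (-0.8171, +0.5764)
n_5 = (-0.9978, -0.0669)
n_6 = (-0.4618, -0.8870)
n_7 = (+0.3008, -0.9537)
  (0,1): δ = 134.69°  ·
  (0,2): δ = 100.58°  ·
  (0,3): δ = 48.76°  ·
  (0,4): δ = 7.79°  ✓
  (0,5): δ = 31.24°  ✓
  (0,6): δ = 89.90°  ·
  (0,7): δ = 134.91°  ·
  (1,2): δ = 145.89°  ·
  (1,3): δ = 94.07°  ·
  (1,4): δ = 53.10°  ·
  (1,5): δ = 14.07°  ✓
  (1,6): δ = 44.59°  ·
  (1,7): δ = 89.60°  ·
  (2,3): δ = 128.18°  ·
  (2,4): δ = 87.22°  ·
  (2,5): δ = 48.18°  ·
  (2,6): δ = 10.48°  ✓
  (2,7): δ = 55.49°  ·
  (3,4): δ = 139.04°  ·
  (3,5): δ = 100.00°  ·
  (3,6): δ = 41.34°  ✓
  (3,7): δ = 3.67°  ✓
  (4,5): δ = 140.96°  ·
  (4,6): δ = 82.30°  ·
  (4,7): δ = 37.30°  ✓
  (5,6): δ = 121.34°  ·
  (5,7): δ = 76.33°  ·
  (6,7): δ = 134.99°  ·
antipodal pairs: 7

count = 7; pairs: (0,4), (0,5), (1,5), (2,6), (3,6), (3,7), (4,7)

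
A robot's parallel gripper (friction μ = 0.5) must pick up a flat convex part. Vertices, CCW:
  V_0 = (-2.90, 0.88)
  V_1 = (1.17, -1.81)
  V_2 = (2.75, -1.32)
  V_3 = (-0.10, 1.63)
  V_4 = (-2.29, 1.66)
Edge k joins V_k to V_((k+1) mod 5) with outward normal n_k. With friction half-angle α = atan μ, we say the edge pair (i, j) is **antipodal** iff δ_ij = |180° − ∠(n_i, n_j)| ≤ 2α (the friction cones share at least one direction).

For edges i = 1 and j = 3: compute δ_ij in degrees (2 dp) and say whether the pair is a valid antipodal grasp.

δ = 18.01°, valid

α = atan 0.5 = 26.57°;  2α = 53.13°
edge 1: e_1 = (+1.58, +0.49);  n_1 = (+0.2962, -0.9551)
edge 3: e_3 = (-2.19, +0.03);  n_3 = (+0.0137, +0.9999)
∠(n_1, n_3) = 161.99°
δ = |180° − 161.99°| = 18.01°
18.01° ≤ 2α = 53.13°  →  valid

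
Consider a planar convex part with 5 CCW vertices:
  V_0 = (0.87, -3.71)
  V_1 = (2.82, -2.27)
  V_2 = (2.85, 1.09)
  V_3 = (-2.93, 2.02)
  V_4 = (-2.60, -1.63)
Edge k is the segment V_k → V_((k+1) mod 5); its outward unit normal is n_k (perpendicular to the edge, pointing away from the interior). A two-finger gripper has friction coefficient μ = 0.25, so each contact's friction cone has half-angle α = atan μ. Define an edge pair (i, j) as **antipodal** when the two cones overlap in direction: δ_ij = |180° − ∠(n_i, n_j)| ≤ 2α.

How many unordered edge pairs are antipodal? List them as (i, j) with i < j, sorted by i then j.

α = atan 0.25 = 14.04°;  2α = 28.07°
n_0 = (+0.5940, -0.8044)
n_1 = (+1.0000, -0.0089)
n_2 = (+0.1589, +0.9873)
n_3 = (-0.9959, -0.0900)
n_4 = (-0.5141, -0.8577)
  (0,1): δ = 126.96°  ·
  (0,2): δ = 45.58°  ·
  (0,3): δ = 58.72°  ·
  (0,4): δ = 112.62°  ·
  (1,2): δ = 98.63°  ·
  (1,3): δ = 5.68°  ✓
  (1,4): δ = 59.57°  ·
  (2,3): δ = 75.69°  ·
  (2,4): δ = 21.80°  ✓
  (3,4): δ = 126.11°  ·
antipodal pairs: 2

count = 2; pairs: (1,3), (2,4)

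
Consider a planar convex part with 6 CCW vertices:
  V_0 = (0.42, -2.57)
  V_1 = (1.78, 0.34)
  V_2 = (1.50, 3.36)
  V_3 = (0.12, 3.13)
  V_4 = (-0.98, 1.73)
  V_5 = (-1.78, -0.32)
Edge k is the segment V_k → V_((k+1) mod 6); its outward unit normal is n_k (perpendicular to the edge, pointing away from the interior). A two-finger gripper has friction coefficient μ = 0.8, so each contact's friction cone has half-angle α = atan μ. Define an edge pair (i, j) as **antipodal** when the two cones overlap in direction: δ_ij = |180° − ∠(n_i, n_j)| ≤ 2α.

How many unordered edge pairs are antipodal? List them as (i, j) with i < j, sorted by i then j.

α = atan 0.8 = 38.66°;  2α = 77.32°
n_0 = (+0.9059, -0.4234)
n_1 = (+0.9957, +0.0923)
n_2 = (-0.1644, +0.9864)
n_3 = (-0.7863, +0.6178)
n_4 = (-0.9316, +0.3635)
n_5 = (-0.7150, -0.6991)
  (0,1): δ = 149.65°  ·
  (0,2): δ = 55.49°  ✓
  (0,3): δ = 13.11°  ✓
  (0,4): δ = 3.73°  ✓
  (0,5): δ = 69.41°  ✓
  (1,2): δ = 85.83°  ·
  (1,3): δ = 43.45°  ✓
  (1,4): δ = 26.61°  ✓
  (1,5): δ = 39.06°  ✓
  (2,3): δ = 137.62°  ·
  (2,4): δ = 120.78°  ·
  (2,5): δ = 55.11°  ✓
  (3,4): δ = 163.16°  ·
  (3,5): δ = 97.49°  ·
  (4,5): δ = 114.33°  ·
antipodal pairs: 8

count = 8; pairs: (0,2), (0,3), (0,4), (0,5), (1,3), (1,4), (1,5), (2,5)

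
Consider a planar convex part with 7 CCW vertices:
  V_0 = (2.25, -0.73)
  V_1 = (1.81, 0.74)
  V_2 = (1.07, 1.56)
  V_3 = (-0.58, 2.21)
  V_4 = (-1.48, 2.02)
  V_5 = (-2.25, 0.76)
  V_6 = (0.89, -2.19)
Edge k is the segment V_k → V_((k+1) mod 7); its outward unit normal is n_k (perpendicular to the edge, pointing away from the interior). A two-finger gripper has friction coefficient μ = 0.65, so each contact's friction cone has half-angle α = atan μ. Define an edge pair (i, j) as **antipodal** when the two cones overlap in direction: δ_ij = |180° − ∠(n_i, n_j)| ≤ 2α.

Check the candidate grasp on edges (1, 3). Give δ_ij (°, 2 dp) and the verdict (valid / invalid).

δ = 120.14°, invalid

α = atan 0.65 = 33.02°;  2α = 66.05°
edge 1: e_1 = (-0.74, +0.82);  n_1 = (+0.7424, +0.6700)
edge 3: e_3 = (-0.90, -0.19);  n_3 = (-0.2066, +0.9784)
∠(n_1, n_3) = 59.86°
δ = |180° − 59.86°| = 120.14°
120.14° > 2α = 66.05°  →  invalid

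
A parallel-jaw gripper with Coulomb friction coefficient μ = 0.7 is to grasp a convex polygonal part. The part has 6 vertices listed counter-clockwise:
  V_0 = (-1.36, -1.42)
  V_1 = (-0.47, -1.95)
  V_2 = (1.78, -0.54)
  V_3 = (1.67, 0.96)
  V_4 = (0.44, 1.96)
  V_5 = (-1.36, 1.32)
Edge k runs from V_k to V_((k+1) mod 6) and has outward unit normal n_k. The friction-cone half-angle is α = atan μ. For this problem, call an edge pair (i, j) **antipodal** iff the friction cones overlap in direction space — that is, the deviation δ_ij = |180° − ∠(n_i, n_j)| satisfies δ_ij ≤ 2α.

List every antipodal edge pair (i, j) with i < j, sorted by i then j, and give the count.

α = atan 0.7 = 34.99°;  2α = 69.98°
n_0 = (-0.5117, -0.8592)
n_1 = (+0.5310, -0.8474)
n_2 = (+0.9973, +0.0731)
n_3 = (+0.6308, +0.7759)
n_4 = (-0.3350, +0.9422)
n_5 = (-1.0000, -0.0000)
  (0,1): δ = 117.15°  ·
  (0,2): δ = 55.03°  ✓
  (0,3): δ = 8.34°  ✓
  (0,4): δ = 50.35°  ✓
  (0,5): δ = 120.77°  ·
  (1,2): δ = 117.88°  ·
  (1,3): δ = 71.19°  ·
  (1,4): δ = 12.50°  ✓
  (1,5): δ = 57.93°  ✓
  (2,3): δ = 133.31°  ·
  (2,4): δ = 74.62°  ·
  (2,5): δ = 4.19°  ✓
  (3,4): δ = 121.32°  ·
  (3,5): δ = 50.89°  ✓
  (4,5): δ = 109.57°  ·
antipodal pairs: 7

count = 7; pairs: (0,2), (0,3), (0,4), (1,4), (1,5), (2,5), (3,5)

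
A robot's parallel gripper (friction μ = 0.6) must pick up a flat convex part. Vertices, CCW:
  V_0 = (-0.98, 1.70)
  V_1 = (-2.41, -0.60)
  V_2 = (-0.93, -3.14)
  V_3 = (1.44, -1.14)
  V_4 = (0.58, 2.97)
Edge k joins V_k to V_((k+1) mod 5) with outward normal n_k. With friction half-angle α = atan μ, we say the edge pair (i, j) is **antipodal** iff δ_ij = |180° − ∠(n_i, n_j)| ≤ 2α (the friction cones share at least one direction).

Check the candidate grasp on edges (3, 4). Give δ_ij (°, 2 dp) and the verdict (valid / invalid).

δ = 62.67°, invalid

α = atan 0.6 = 30.96°;  2α = 61.93°
edge 3: e_3 = (-0.86, +4.11);  n_3 = (+0.9788, +0.2048)
edge 4: e_4 = (-1.56, -1.27);  n_4 = (-0.6313, +0.7755)
∠(n_3, n_4) = 117.33°
δ = |180° − 117.33°| = 62.67°
62.67° > 2α = 61.93°  →  invalid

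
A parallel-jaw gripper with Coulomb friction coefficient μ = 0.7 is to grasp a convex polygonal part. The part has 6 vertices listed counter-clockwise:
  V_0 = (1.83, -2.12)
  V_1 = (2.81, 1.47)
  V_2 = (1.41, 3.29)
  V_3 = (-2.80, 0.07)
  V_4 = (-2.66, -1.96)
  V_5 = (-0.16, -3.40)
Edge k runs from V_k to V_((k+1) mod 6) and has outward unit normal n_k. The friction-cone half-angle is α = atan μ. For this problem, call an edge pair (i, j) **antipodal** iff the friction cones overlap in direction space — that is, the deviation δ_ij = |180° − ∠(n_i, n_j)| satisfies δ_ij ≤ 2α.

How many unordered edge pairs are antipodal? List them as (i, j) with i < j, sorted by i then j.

count = 7; pairs: (0,2), (0,3), (1,3), (1,4), (2,4), (2,5), (3,5)

α = atan 0.7 = 34.99°;  2α = 69.98°
n_0 = (+0.9647, -0.2633)
n_1 = (+0.7926, +0.6097)
n_2 = (-0.6075, +0.7943)
n_3 = (-0.9976, -0.0688)
n_4 = (-0.4991, -0.8665)
n_5 = (+0.5410, -0.8410)
  (0,1): δ = 127.16°  ·
  (0,2): δ = 37.32°  ✓
  (0,3): δ = 19.21°  ✓
  (0,4): δ = 75.33°  ·
  (0,5): δ = 138.02°  ·
  (1,2): δ = 90.16°  ·
  (1,3): δ = 33.62°  ✓
  (1,4): δ = 22.49°  ✓
  (1,5): δ = 85.18°  ·
  (2,3): δ = 123.47°  ·
  (2,4): δ = 67.35°  ✓
  (2,5): δ = 4.66°  ✓
  (3,4): δ = 123.89°  ·
  (3,5): δ = 61.20°  ✓
  (4,5): δ = 117.31°  ·
antipodal pairs: 7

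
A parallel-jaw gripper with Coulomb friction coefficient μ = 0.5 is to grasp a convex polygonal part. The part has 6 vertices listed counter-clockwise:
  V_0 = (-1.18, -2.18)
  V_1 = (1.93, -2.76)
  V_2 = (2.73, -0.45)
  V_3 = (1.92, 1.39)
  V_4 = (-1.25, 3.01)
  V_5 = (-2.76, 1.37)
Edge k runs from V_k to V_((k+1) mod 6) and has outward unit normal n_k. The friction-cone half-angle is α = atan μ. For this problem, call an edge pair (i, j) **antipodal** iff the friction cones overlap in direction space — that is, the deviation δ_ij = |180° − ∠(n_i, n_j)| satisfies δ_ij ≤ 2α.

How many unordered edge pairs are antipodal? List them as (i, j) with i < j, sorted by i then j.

count = 5; pairs: (0,3), (1,4), (1,5), (2,5), (3,5)

α = atan 0.5 = 26.57°;  2α = 53.13°
n_0 = (-0.1833, -0.9831)
n_1 = (+0.9449, -0.3273)
n_2 = (+0.9152, +0.4029)
n_3 = (+0.4551, +0.8905)
n_4 = (-0.7357, +0.6773)
n_5 = (-0.9136, -0.4066)
  (0,1): δ = 98.54°  ·
  (0,2): δ = 55.68°  ·
  (0,3): δ = 16.50°  ✓
  (0,4): δ = 57.93°  ·
  (0,5): δ = 124.56°  ·
  (1,2): δ = 137.14°  ·
  (1,3): δ = 97.97°  ·
  (1,4): δ = 23.53°  ✓
  (1,5): δ = 43.09°  ✓
  (2,3): δ = 140.83°  ·
  (2,4): δ = 66.40°  ·
  (2,5): δ = 0.23°  ✓
  (3,4): δ = 105.57°  ·
  (3,5): δ = 38.94°  ✓
  (4,5): δ = 113.37°  ·
antipodal pairs: 5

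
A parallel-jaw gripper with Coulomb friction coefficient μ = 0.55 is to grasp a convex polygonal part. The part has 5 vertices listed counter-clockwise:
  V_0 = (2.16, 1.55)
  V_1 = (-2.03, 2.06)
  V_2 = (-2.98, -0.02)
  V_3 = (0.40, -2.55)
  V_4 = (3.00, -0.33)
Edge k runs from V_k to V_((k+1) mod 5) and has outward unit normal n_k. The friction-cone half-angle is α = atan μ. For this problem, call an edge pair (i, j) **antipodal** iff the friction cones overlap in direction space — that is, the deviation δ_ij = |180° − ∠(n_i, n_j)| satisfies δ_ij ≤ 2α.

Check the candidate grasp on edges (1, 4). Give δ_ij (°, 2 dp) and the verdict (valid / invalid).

α = atan 0.55 = 28.81°;  2α = 57.62°
edge 1: e_1 = (-0.95, -2.08);  n_1 = (-0.9096, +0.4154)
edge 4: e_4 = (-0.84, +1.88);  n_4 = (+0.9130, +0.4079)
∠(n_1, n_4) = 131.38°
δ = |180° − 131.38°| = 48.62°
48.62° ≤ 2α = 57.62°  →  valid

δ = 48.62°, valid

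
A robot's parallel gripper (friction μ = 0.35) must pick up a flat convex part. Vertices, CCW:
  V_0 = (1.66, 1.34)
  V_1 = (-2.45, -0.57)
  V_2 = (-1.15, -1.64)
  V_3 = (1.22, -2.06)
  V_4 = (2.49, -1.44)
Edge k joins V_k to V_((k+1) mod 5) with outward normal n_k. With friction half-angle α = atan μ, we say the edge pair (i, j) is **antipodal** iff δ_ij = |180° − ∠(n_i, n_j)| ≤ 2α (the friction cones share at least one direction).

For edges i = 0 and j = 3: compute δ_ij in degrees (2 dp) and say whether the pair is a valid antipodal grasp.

α = atan 0.35 = 19.29°;  2α = 38.58°
edge 0: e_0 = (-4.11, -1.91);  n_0 = (-0.4214, +0.9069)
edge 3: e_3 = (+1.27, +0.62);  n_3 = (+0.4387, -0.8986)
∠(n_0, n_3) = 178.90°
δ = |180° − 178.90°| = 1.10°
1.10° ≤ 2α = 38.58°  →  valid

δ = 1.10°, valid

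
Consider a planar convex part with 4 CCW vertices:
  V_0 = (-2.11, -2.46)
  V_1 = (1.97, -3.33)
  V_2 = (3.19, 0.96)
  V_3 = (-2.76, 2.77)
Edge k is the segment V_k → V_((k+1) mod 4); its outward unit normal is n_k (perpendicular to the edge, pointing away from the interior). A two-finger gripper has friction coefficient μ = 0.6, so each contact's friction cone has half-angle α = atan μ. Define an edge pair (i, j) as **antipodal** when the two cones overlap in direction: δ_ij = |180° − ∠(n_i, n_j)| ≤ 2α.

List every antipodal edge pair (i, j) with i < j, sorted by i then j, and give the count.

α = atan 0.6 = 30.96°;  2α = 61.93°
n_0 = (-0.2085, -0.9780)
n_1 = (+0.9619, -0.2735)
n_2 = (+0.2910, +0.9567)
n_3 = (-0.9924, -0.1233)
  (0,1): δ = 93.84°  ·
  (0,2): δ = 4.88°  ✓
  (0,3): δ = 109.12°  ·
  (1,2): δ = 91.05°  ·
  (1,3): δ = 22.96°  ✓
  (2,3): δ = 66.00°  ·
antipodal pairs: 2

count = 2; pairs: (0,2), (1,3)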